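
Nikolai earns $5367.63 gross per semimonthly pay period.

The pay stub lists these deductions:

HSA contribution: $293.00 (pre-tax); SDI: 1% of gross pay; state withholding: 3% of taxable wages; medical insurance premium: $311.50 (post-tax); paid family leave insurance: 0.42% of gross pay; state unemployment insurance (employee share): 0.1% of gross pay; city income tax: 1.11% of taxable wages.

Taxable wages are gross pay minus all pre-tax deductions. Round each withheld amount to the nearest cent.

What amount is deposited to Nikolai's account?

$4472.97

HSA contribution: $293.00
Taxable wages = $5367.63 − $293.00 = $5074.63
State withholding: $5074.63 × 0.03 = $152.24
City income tax: $5074.63 × 0.0111 = $56.33
State unemployment insurance (employee share): $5367.63 × 0.001 = $5.37
SDI: $5367.63 × 0.01 = $53.68
Paid family leave insurance: $5367.63 × 0.0042 = $22.54
Medical insurance premium: $311.50
Total deductions = $293.00 + $152.24 + $56.33 + $5.37 + $53.68 + $22.54 + $311.50 = $894.66
Net pay = $5367.63 − $894.66 = $4472.97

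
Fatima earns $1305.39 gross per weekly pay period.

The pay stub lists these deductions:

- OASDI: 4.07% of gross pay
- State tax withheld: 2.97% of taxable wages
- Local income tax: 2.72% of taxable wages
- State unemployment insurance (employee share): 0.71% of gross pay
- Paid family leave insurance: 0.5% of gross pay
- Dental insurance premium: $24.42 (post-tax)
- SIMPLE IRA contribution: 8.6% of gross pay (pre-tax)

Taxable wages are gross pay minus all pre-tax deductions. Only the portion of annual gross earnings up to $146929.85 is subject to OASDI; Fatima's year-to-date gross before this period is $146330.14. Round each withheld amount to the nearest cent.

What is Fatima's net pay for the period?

$1060.61

SIMPLE IRA contribution: $1305.39 × 0.086 = $112.26
Taxable wages = $1305.39 − $112.26 = $1193.13
Local income tax: $1193.13 × 0.0272 = $32.45
State tax withheld: $1193.13 × 0.0297 = $35.44
Paid family leave insurance: $1305.39 × 0.005 = $6.53
State unemployment insurance (employee share): $1305.39 × 0.0071 = $9.27
OASDI: only $146929.85 − $146330.14 = $599.71 of this check is subject → $599.71 × 0.0407 = $24.41
Dental insurance premium: $24.42
Total deductions = $112.26 + $32.45 + $35.44 + $6.53 + $9.27 + $24.41 + $24.42 = $244.78
Net pay = $1305.39 − $244.78 = $1060.61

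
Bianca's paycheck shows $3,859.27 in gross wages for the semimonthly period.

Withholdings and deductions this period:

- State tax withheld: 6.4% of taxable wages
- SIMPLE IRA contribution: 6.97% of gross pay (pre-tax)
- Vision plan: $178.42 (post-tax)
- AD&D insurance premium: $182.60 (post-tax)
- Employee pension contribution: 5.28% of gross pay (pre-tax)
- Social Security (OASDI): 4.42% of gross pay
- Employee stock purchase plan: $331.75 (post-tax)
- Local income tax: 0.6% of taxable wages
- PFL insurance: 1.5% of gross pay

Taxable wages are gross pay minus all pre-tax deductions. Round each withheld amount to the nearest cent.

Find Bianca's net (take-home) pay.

SIMPLE IRA contribution: $3,859.27 × 0.0697 = $268.99
Employee pension contribution: $3,859.27 × 0.0528 = $203.77
Pre-tax total = $268.99 + $203.77 = $472.76
Taxable wages = $3,859.27 − $472.76 = $3,386.51
State tax withheld: $3,386.51 × 0.064 = $216.74
Local income tax: $3,386.51 × 0.006 = $20.32
Social Security (OASDI): $3,859.27 × 0.0442 = $170.58
PFL insurance: $3,859.27 × 0.015 = $57.89
AD&D insurance premium: $182.60
Vision plan: $178.42
Employee stock purchase plan: $331.75
Total deductions = $268.99 + $203.77 + $216.74 + $20.32 + $170.58 + $57.89 + $182.60 + $178.42 + $331.75 = $1,631.06
Net pay = $3,859.27 − $1,631.06 = $2,228.21

$2,228.21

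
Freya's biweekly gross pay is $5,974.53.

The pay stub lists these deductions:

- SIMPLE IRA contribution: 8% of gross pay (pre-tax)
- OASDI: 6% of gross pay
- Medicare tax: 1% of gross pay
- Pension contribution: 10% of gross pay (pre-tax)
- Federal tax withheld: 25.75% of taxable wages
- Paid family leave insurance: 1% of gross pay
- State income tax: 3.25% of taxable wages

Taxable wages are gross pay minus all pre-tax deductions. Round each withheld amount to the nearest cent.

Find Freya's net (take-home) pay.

$3,000.41

Pension contribution: $5,974.53 × 0.1 = $597.45
SIMPLE IRA contribution: $5,974.53 × 0.08 = $477.96
Pre-tax total = $597.45 + $477.96 = $1,075.41
Taxable wages = $5,974.53 − $1,075.41 = $4,899.12
Federal tax withheld: $4,899.12 × 0.2575 = $1,261.52
State income tax: $4,899.12 × 0.0325 = $159.22
Medicare tax: $5,974.53 × 0.01 = $59.75
OASDI: $5,974.53 × 0.06 = $358.47
Paid family leave insurance: $5,974.53 × 0.01 = $59.75
Total deductions = $597.45 + $477.96 + $1,261.52 + $159.22 + $59.75 + $358.47 + $59.75 = $2,974.12
Net pay = $5,974.53 − $2,974.12 = $3,000.41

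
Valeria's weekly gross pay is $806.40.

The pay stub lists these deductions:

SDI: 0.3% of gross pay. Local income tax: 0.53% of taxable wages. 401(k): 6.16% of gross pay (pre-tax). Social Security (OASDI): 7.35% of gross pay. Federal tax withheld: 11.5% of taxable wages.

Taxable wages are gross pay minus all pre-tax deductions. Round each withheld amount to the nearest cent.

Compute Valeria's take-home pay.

$604.01

401(k): $806.40 × 0.0616 = $49.67
Taxable wages = $806.40 − $49.67 = $756.73
Local income tax: $756.73 × 0.0053 = $4.01
Federal tax withheld: $756.73 × 0.115 = $87.02
SDI: $806.40 × 0.003 = $2.42
Social Security (OASDI): $806.40 × 0.0735 = $59.27
Total deductions = $49.67 + $4.01 + $87.02 + $2.42 + $59.27 = $202.39
Net pay = $806.40 − $202.39 = $604.01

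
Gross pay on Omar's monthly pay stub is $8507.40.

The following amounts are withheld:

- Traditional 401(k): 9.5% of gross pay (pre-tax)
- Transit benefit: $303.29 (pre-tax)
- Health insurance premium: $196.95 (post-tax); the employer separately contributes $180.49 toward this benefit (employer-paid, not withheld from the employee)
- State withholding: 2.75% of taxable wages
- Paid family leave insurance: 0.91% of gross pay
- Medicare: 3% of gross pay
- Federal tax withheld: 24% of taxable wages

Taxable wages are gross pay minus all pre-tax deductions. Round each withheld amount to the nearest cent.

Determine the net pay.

$4887.91

Transit benefit: $303.29
Traditional 401(k): $8507.40 × 0.095 = $808.20
Pre-tax total = $303.29 + $808.20 = $1111.49
Taxable wages = $8507.40 − $1111.49 = $7395.91
State withholding: $7395.91 × 0.0275 = $203.39
Federal tax withheld: $7395.91 × 0.24 = $1775.02
Medicare: $8507.40 × 0.03 = $255.22
Paid family leave insurance: $8507.40 × 0.0091 = $77.42
Health insurance premium: $196.95
(Employer's $180.49 toward health insurance premium is not withheld from the employee.)
Total deductions = $303.29 + $808.20 + $203.39 + $1775.02 + $255.22 + $77.42 + $196.95 = $3619.49
Net pay = $8507.40 − $3619.49 = $4887.91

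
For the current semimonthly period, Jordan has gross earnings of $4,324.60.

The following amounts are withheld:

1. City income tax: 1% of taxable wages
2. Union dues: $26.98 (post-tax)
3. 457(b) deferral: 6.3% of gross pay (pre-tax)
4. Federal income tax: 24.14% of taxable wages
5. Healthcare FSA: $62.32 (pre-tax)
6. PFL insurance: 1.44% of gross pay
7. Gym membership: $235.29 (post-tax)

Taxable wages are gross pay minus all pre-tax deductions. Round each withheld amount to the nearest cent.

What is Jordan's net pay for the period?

$2,662.25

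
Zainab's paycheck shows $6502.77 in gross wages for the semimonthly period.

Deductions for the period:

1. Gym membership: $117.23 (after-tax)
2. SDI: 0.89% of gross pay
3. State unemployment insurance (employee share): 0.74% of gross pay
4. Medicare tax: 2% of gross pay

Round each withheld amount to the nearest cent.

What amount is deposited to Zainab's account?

$6149.49

State unemployment insurance (employee share): $6502.77 × 0.0074 = $48.12
Medicare tax: $6502.77 × 0.02 = $130.06
SDI: $6502.77 × 0.0089 = $57.87
Gym membership: $117.23
Total deductions = $48.12 + $130.06 + $57.87 + $117.23 = $353.28
Net pay = $6502.77 − $353.28 = $6149.49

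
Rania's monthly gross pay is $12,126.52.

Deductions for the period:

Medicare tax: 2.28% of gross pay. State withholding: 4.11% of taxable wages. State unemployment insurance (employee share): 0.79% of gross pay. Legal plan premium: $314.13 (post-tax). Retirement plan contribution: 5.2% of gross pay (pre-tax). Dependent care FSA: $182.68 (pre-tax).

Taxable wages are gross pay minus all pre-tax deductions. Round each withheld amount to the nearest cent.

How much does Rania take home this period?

$10,161.88

Retirement plan contribution: $12,126.52 × 0.052 = $630.58
Dependent care FSA: $182.68
Pre-tax total = $630.58 + $182.68 = $813.26
Taxable wages = $12,126.52 − $813.26 = $11,313.26
State withholding: $11,313.26 × 0.0411 = $464.97
Medicare tax: $12,126.52 × 0.0228 = $276.48
State unemployment insurance (employee share): $12,126.52 × 0.0079 = $95.80
Legal plan premium: $314.13
Total deductions = $630.58 + $182.68 + $464.97 + $276.48 + $95.80 + $314.13 = $1,964.64
Net pay = $12,126.52 − $1,964.64 = $10,161.88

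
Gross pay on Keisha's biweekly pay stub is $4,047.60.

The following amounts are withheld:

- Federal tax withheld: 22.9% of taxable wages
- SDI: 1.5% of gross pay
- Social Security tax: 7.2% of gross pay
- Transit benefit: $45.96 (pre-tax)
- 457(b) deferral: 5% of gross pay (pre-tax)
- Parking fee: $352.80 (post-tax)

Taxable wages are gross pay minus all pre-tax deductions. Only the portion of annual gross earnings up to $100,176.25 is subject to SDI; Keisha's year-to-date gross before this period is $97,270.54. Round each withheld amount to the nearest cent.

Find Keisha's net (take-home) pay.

$2,241.41

457(b) deferral: $4,047.60 × 0.05 = $202.38
Transit benefit: $45.96
Pre-tax total = $202.38 + $45.96 = $248.34
Taxable wages = $4,047.60 − $248.34 = $3,799.26
Federal tax withheld: $3,799.26 × 0.229 = $870.03
Social Security tax: $4,047.60 × 0.072 = $291.43
SDI: only $100,176.25 − $97,270.54 = $2,905.71 of this check is subject → $2,905.71 × 0.015 = $43.59
Parking fee: $352.80
Total deductions = $202.38 + $45.96 + $870.03 + $291.43 + $43.59 + $352.80 = $1,806.19
Net pay = $4,047.60 − $1,806.19 = $2,241.41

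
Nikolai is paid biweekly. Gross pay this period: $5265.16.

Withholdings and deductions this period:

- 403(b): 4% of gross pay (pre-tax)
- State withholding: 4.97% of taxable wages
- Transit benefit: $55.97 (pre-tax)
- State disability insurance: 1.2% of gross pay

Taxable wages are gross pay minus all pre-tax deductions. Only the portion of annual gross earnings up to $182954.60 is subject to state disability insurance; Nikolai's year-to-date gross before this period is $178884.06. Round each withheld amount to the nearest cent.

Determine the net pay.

403(b): $5265.16 × 0.04 = $210.61
Transit benefit: $55.97
Pre-tax total = $210.61 + $55.97 = $266.58
Taxable wages = $5265.16 − $266.58 = $4998.58
State withholding: $4998.58 × 0.0497 = $248.43
State disability insurance: only $182954.60 − $178884.06 = $4070.54 of this check is subject → $4070.54 × 0.012 = $48.85
Total deductions = $210.61 + $55.97 + $248.43 + $48.85 = $563.86
Net pay = $5265.16 − $563.86 = $4701.30

$4701.30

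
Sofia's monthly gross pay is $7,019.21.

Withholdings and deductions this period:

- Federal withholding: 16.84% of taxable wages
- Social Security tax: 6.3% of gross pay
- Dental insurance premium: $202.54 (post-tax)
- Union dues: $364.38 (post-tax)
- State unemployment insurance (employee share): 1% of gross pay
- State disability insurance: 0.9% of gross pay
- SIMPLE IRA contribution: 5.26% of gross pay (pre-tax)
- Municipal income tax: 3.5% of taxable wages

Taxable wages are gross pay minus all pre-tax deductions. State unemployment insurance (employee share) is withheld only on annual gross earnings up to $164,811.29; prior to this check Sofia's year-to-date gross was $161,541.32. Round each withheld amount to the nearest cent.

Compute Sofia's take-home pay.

SIMPLE IRA contribution: $7,019.21 × 0.0526 = $369.21
Taxable wages = $7,019.21 − $369.21 = $6,650.00
Municipal income tax: $6,650.00 × 0.035 = $232.75
Federal withholding: $6,650.00 × 0.1684 = $1,119.86
State unemployment insurance (employee share): only $164,811.29 − $161,541.32 = $3,269.97 of this check is subject → $3,269.97 × 0.01 = $32.70
State disability insurance: $7,019.21 × 0.009 = $63.17
Social Security tax: $7,019.21 × 0.063 = $442.21
Dental insurance premium: $202.54
Union dues: $364.38
Total deductions = $369.21 + $232.75 + $1,119.86 + $32.70 + $63.17 + $442.21 + $202.54 + $364.38 = $2,826.82
Net pay = $7,019.21 − $2,826.82 = $4,192.39

$4,192.39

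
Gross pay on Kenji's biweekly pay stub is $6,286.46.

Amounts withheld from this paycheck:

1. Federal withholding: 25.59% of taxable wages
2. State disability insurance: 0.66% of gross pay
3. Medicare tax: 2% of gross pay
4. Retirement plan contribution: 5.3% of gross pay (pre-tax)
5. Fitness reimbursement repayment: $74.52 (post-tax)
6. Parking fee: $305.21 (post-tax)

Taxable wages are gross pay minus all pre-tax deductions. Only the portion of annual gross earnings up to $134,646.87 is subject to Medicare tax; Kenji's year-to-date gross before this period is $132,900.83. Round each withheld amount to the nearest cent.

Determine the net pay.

$3,973.70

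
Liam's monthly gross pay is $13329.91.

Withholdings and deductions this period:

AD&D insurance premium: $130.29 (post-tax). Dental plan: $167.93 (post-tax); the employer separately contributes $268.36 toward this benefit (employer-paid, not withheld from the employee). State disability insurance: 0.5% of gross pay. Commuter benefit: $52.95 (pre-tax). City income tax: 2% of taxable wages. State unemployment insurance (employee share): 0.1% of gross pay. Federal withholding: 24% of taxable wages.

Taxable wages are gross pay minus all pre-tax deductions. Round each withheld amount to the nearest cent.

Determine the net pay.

Commuter benefit: $52.95
Taxable wages = $13329.91 − $52.95 = $13276.96
Federal withholding: $13276.96 × 0.24 = $3186.47
City income tax: $13276.96 × 0.02 = $265.54
State unemployment insurance (employee share): $13329.91 × 0.001 = $13.33
State disability insurance: $13329.91 × 0.005 = $66.65
Dental plan: $167.93
AD&D insurance premium: $130.29
(Employer's $268.36 toward dental plan is not withheld from the employee.)
Total deductions = $52.95 + $3186.47 + $265.54 + $13.33 + $66.65 + $167.93 + $130.29 = $3883.16
Net pay = $13329.91 − $3883.16 = $9446.75

$9446.75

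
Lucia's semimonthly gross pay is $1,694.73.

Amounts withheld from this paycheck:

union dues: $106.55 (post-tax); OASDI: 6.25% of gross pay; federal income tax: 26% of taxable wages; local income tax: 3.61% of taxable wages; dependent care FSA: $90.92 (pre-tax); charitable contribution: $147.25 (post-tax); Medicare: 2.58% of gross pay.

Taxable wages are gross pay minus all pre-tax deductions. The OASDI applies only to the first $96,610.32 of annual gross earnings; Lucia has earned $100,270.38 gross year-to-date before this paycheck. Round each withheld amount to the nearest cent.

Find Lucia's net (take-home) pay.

Dependent care FSA: $90.92
Taxable wages = $1,694.73 − $90.92 = $1,603.81
Local income tax: $1,603.81 × 0.0361 = $57.90
Federal income tax: $1,603.81 × 0.26 = $416.99
Medicare: $1,694.73 × 0.0258 = $43.72
OASDI: annual cap $96,610.32 already reached (YTD $100,270.38), so $0.00
Union dues: $106.55
Charitable contribution: $147.25
Total deductions = $90.92 + $57.90 + $416.99 + $43.72 + $0.00 + $106.55 + $147.25 = $863.33
Net pay = $1,694.73 − $863.33 = $831.40

$831.40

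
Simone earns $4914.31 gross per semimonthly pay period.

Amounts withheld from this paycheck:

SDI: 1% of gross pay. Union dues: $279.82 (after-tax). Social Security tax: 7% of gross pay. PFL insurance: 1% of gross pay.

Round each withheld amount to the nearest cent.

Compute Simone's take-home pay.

$4192.21

PFL insurance: $4914.31 × 0.01 = $49.14
SDI: $4914.31 × 0.01 = $49.14
Social Security tax: $4914.31 × 0.07 = $344.00
Union dues: $279.82
Total deductions = $49.14 + $49.14 + $344.00 + $279.82 = $722.10
Net pay = $4914.31 − $722.10 = $4192.21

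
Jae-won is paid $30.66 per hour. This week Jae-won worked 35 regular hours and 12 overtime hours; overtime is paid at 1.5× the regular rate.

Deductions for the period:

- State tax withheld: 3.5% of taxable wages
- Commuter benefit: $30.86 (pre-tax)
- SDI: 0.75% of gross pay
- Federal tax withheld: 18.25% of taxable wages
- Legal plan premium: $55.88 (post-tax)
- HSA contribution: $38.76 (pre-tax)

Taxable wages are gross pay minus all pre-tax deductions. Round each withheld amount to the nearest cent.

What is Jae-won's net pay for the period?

$1,149.00

Regular pay: 35 × $30.66 = $1,073.10
Overtime pay: 12 × $30.66 × 1.5 = $551.88
Gross pay = $1,073.10 + $551.88 = $1,624.98
Commuter benefit: $30.86
HSA contribution: $38.76
Pre-tax total = $30.86 + $38.76 = $69.62
Taxable wages = $1,624.98 − $69.62 = $1,555.36
Federal tax withheld: $1,555.36 × 0.1825 = $283.85
State tax withheld: $1,555.36 × 0.035 = $54.44
SDI: $1,624.98 × 0.0075 = $12.19
Legal plan premium: $55.88
Total deductions = $30.86 + $38.76 + $283.85 + $54.44 + $12.19 + $55.88 = $475.98
Net pay = $1,624.98 − $475.98 = $1,149.00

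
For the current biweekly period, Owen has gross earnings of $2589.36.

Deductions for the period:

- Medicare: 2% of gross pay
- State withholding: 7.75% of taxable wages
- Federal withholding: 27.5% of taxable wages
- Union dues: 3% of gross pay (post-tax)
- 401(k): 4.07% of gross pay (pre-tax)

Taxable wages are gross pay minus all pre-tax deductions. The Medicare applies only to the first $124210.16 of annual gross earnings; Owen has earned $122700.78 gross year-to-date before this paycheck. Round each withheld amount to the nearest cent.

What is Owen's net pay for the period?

$1500.50

401(k): $2589.36 × 0.0407 = $105.39
Taxable wages = $2589.36 − $105.39 = $2483.97
Federal withholding: $2483.97 × 0.275 = $683.09
State withholding: $2483.97 × 0.0775 = $192.51
Medicare: only $124210.16 − $122700.78 = $1509.38 of this check is subject → $1509.38 × 0.02 = $30.19
Union dues: $2589.36 × 0.03 = $77.68
Total deductions = $105.39 + $683.09 + $192.51 + $30.19 + $77.68 = $1088.86
Net pay = $2589.36 − $1088.86 = $1500.50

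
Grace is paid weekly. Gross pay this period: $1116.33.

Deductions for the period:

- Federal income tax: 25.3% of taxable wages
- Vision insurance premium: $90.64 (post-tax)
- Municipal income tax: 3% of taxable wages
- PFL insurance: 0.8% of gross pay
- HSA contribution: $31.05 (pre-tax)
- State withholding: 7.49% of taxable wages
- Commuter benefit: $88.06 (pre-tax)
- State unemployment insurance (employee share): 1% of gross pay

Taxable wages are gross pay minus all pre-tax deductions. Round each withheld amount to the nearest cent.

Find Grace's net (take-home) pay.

$529.58

Commuter benefit: $88.06
HSA contribution: $31.05
Pre-tax total = $88.06 + $31.05 = $119.11
Taxable wages = $1116.33 − $119.11 = $997.22
State withholding: $997.22 × 0.0749 = $74.69
Municipal income tax: $997.22 × 0.03 = $29.92
Federal income tax: $997.22 × 0.253 = $252.30
State unemployment insurance (employee share): $1116.33 × 0.01 = $11.16
PFL insurance: $1116.33 × 0.008 = $8.93
Vision insurance premium: $90.64
Total deductions = $88.06 + $31.05 + $74.69 + $29.92 + $252.30 + $11.16 + $8.93 + $90.64 = $586.75
Net pay = $1116.33 − $586.75 = $529.58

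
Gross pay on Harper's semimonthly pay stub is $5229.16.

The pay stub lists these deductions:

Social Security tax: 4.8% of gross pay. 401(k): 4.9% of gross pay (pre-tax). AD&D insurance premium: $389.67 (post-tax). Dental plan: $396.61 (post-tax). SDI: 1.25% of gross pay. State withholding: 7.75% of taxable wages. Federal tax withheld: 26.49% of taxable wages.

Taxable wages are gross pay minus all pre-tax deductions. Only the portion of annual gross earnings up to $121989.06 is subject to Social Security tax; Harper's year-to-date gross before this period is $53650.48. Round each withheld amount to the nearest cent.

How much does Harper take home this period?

401(k): $5229.16 × 0.049 = $256.23
Taxable wages = $5229.16 − $256.23 = $4972.93
State withholding: $4972.93 × 0.0775 = $385.40
Federal tax withheld: $4972.93 × 0.2649 = $1317.33
Social Security tax: cap not yet reached, full $5229.16 is subject → $5229.16 × 0.048 = $251.00
SDI: $5229.16 × 0.0125 = $65.36
Dental plan: $396.61
AD&D insurance premium: $389.67
Total deductions = $256.23 + $385.40 + $1317.33 + $251.00 + $65.36 + $396.61 + $389.67 = $3061.60
Net pay = $5229.16 − $3061.60 = $2167.56

$2167.56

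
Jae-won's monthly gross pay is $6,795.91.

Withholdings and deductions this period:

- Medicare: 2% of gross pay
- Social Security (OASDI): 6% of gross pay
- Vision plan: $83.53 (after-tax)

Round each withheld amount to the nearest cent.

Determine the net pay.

Social Security (OASDI): $6,795.91 × 0.06 = $407.75
Medicare: $6,795.91 × 0.02 = $135.92
Vision plan: $83.53
Total deductions = $407.75 + $135.92 + $83.53 = $627.20
Net pay = $6,795.91 − $627.20 = $6,168.71

$6,168.71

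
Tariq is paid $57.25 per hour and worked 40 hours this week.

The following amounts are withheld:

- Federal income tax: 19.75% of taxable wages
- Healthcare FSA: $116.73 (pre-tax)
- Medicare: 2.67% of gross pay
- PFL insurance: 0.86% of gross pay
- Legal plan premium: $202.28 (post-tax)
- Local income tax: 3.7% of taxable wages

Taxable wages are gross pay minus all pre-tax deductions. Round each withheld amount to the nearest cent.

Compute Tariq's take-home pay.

$1,380.53

Gross pay: 40 × $57.25 = $2,290.00
Healthcare FSA: $116.73
Taxable wages = $2,290.00 − $116.73 = $2,173.27
Federal income tax: $2,173.27 × 0.1975 = $429.22
Local income tax: $2,173.27 × 0.037 = $80.41
Medicare: $2,290.00 × 0.0267 = $61.14
PFL insurance: $2,290.00 × 0.0086 = $19.69
Legal plan premium: $202.28
Total deductions = $116.73 + $429.22 + $80.41 + $61.14 + $19.69 + $202.28 = $909.47
Net pay = $2,290.00 − $909.47 = $1,380.53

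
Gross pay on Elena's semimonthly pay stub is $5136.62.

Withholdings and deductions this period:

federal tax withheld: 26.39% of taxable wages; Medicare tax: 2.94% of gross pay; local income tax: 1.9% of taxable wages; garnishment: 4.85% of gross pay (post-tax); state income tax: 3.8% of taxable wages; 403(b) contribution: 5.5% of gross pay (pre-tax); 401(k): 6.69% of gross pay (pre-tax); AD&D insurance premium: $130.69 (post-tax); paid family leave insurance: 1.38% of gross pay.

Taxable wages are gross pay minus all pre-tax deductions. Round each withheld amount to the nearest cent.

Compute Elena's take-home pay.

403(b) contribution: $5136.62 × 0.055 = $282.51
401(k): $5136.62 × 0.0669 = $343.64
Pre-tax total = $282.51 + $343.64 = $626.15
Taxable wages = $5136.62 − $626.15 = $4510.47
Federal tax withheld: $4510.47 × 0.2639 = $1190.31
State income tax: $4510.47 × 0.038 = $171.40
Local income tax: $4510.47 × 0.019 = $85.70
Medicare tax: $5136.62 × 0.0294 = $151.02
Paid family leave insurance: $5136.62 × 0.0138 = $70.89
AD&D insurance premium: $130.69
Garnishment: $5136.62 × 0.0485 = $249.13
Total deductions = $282.51 + $343.64 + $1190.31 + $171.40 + $85.70 + $151.02 + $70.89 + $130.69 + $249.13 = $2675.29
Net pay = $5136.62 − $2675.29 = $2461.33

$2461.33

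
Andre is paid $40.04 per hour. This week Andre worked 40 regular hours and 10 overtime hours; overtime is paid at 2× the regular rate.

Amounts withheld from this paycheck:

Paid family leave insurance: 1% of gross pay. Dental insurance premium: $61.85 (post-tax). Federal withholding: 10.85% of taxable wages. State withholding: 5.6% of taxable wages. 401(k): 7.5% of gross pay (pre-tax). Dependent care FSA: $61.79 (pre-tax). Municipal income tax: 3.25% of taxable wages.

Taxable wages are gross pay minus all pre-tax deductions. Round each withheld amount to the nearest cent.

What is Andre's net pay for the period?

$1,648.96

Regular pay: 40 × $40.04 = $1,601.60
Overtime pay: 10 × $40.04 × 2 = $800.80
Gross pay = $1,601.60 + $800.80 = $2,402.40
401(k): $2,402.40 × 0.075 = $180.18
Dependent care FSA: $61.79
Pre-tax total = $180.18 + $61.79 = $241.97
Taxable wages = $2,402.40 − $241.97 = $2,160.43
Municipal income tax: $2,160.43 × 0.0325 = $70.21
Federal withholding: $2,160.43 × 0.1085 = $234.41
State withholding: $2,160.43 × 0.056 = $120.98
Paid family leave insurance: $2,402.40 × 0.01 = $24.02
Dental insurance premium: $61.85
Total deductions = $180.18 + $61.79 + $70.21 + $234.41 + $120.98 + $24.02 + $61.85 = $753.44
Net pay = $2,402.40 − $753.44 = $1,648.96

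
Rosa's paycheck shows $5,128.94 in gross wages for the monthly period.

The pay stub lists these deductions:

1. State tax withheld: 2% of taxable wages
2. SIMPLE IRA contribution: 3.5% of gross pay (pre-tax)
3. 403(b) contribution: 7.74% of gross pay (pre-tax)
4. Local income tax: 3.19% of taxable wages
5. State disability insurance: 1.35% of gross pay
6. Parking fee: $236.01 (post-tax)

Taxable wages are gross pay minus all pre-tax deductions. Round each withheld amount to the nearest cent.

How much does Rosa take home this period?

SIMPLE IRA contribution: $5,128.94 × 0.035 = $179.51
403(b) contribution: $5,128.94 × 0.0774 = $396.98
Pre-tax total = $179.51 + $396.98 = $576.49
Taxable wages = $5,128.94 − $576.49 = $4,552.45
Local income tax: $4,552.45 × 0.0319 = $145.22
State tax withheld: $4,552.45 × 0.02 = $91.05
State disability insurance: $5,128.94 × 0.0135 = $69.24
Parking fee: $236.01
Total deductions = $179.51 + $396.98 + $145.22 + $91.05 + $69.24 + $236.01 = $1,118.01
Net pay = $5,128.94 − $1,118.01 = $4,010.93

$4,010.93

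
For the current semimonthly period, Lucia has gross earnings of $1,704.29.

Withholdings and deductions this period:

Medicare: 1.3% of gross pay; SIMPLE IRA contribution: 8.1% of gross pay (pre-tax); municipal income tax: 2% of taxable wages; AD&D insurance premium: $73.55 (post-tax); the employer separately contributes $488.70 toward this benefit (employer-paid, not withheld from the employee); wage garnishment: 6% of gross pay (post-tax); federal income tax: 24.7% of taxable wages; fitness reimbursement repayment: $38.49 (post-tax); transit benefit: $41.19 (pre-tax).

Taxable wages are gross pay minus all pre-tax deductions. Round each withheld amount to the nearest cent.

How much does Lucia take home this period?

$881.40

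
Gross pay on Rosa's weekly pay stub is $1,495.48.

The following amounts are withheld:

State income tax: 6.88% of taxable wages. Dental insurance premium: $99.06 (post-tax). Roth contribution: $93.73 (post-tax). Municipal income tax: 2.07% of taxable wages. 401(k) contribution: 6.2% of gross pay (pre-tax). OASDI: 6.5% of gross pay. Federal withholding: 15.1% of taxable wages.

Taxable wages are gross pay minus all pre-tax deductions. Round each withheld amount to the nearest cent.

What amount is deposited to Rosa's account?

401(k) contribution: $1,495.48 × 0.062 = $92.72
Taxable wages = $1,495.48 − $92.72 = $1,402.76
Municipal income tax: $1,402.76 × 0.0207 = $29.04
Federal withholding: $1,402.76 × 0.151 = $211.82
State income tax: $1,402.76 × 0.0688 = $96.51
OASDI: $1,495.48 × 0.065 = $97.21
Dental insurance premium: $99.06
Roth contribution: $93.73
Total deductions = $92.72 + $29.04 + $211.82 + $96.51 + $97.21 + $99.06 + $93.73 = $720.09
Net pay = $1,495.48 − $720.09 = $775.39

$775.39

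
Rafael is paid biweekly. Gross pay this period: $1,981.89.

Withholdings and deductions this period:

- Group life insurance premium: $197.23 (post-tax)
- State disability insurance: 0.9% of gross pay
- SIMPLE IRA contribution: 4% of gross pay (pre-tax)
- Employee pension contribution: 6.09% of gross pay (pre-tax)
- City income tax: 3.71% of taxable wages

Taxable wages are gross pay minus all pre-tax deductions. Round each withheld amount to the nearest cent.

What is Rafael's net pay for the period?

$1,500.73

Employee pension contribution: $1,981.89 × 0.0609 = $120.70
SIMPLE IRA contribution: $1,981.89 × 0.04 = $79.28
Pre-tax total = $120.70 + $79.28 = $199.98
Taxable wages = $1,981.89 − $199.98 = $1,781.91
City income tax: $1,781.91 × 0.0371 = $66.11
State disability insurance: $1,981.89 × 0.009 = $17.84
Group life insurance premium: $197.23
Total deductions = $120.70 + $79.28 + $66.11 + $17.84 + $197.23 = $481.16
Net pay = $1,981.89 − $481.16 = $1,500.73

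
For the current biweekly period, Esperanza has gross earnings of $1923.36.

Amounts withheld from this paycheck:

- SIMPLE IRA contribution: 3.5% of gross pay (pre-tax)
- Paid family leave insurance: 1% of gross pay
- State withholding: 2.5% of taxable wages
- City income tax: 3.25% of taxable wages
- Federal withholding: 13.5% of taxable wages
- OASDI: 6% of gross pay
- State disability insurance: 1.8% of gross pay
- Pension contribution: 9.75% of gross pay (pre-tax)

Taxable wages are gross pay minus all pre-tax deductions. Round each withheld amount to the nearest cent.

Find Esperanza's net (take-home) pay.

$1178.07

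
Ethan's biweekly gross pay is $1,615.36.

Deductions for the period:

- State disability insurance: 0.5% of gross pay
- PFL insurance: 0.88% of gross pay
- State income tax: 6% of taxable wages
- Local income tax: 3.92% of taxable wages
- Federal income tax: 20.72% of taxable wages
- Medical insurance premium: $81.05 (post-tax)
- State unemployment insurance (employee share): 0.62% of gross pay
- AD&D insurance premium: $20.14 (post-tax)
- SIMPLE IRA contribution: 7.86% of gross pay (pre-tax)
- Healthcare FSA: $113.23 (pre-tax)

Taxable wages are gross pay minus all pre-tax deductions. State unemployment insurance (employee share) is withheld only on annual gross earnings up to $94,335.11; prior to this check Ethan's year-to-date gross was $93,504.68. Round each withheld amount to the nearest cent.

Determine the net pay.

$825.17

Healthcare FSA: $113.23
SIMPLE IRA contribution: $1,615.36 × 0.0786 = $126.97
Pre-tax total = $113.23 + $126.97 = $240.20
Taxable wages = $1,615.36 − $240.20 = $1,375.16
Local income tax: $1,375.16 × 0.0392 = $53.91
State income tax: $1,375.16 × 0.06 = $82.51
Federal income tax: $1,375.16 × 0.2072 = $284.93
PFL insurance: $1,615.36 × 0.0088 = $14.22
State unemployment insurance (employee share): only $94,335.11 − $93,504.68 = $830.43 of this check is subject → $830.43 × 0.0062 = $5.15
State disability insurance: $1,615.36 × 0.005 = $8.08
AD&D insurance premium: $20.14
Medical insurance premium: $81.05
Total deductions = $113.23 + $126.97 + $53.91 + $82.51 + $284.93 + $14.22 + $5.15 + $8.08 + $20.14 + $81.05 = $790.19
Net pay = $1,615.36 − $790.19 = $825.17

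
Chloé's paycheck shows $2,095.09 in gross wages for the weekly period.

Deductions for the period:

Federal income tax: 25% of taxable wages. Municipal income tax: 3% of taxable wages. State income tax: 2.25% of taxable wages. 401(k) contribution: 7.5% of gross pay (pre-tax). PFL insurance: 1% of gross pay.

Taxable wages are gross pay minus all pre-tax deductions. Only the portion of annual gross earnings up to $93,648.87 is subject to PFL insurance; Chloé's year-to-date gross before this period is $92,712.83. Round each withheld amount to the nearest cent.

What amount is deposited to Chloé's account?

$1,342.37

401(k) contribution: $2,095.09 × 0.075 = $157.13
Taxable wages = $2,095.09 − $157.13 = $1,937.96
Municipal income tax: $1,937.96 × 0.03 = $58.14
Federal income tax: $1,937.96 × 0.25 = $484.49
State income tax: $1,937.96 × 0.0225 = $43.60
PFL insurance: only $93,648.87 − $92,712.83 = $936.04 of this check is subject → $936.04 × 0.01 = $9.36
Total deductions = $157.13 + $58.14 + $484.49 + $43.60 + $9.36 = $752.72
Net pay = $2,095.09 − $752.72 = $1,342.37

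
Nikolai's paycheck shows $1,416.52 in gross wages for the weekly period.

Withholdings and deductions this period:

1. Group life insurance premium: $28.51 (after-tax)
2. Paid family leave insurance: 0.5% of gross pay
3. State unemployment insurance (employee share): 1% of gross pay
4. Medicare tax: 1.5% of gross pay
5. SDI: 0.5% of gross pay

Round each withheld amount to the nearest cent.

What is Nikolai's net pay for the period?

$1,338.43

State unemployment insurance (employee share): $1,416.52 × 0.01 = $14.17
Medicare tax: $1,416.52 × 0.015 = $21.25
SDI: $1,416.52 × 0.005 = $7.08
Paid family leave insurance: $1,416.52 × 0.005 = $7.08
Group life insurance premium: $28.51
Total deductions = $14.17 + $21.25 + $7.08 + $7.08 + $28.51 = $78.09
Net pay = $1,416.52 − $78.09 = $1,338.43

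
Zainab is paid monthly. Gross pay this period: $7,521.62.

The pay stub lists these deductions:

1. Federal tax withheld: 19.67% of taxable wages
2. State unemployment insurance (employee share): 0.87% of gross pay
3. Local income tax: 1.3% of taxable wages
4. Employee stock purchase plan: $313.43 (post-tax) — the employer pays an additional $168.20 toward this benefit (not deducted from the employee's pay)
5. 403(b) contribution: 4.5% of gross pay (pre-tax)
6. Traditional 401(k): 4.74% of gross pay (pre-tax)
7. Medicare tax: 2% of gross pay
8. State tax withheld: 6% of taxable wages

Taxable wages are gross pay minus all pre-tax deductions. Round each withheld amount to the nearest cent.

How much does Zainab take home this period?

403(b) contribution: $7,521.62 × 0.045 = $338.47
Traditional 401(k): $7,521.62 × 0.0474 = $356.52
Pre-tax total = $338.47 + $356.52 = $694.99
Taxable wages = $7,521.62 − $694.99 = $6,826.63
Federal tax withheld: $6,826.63 × 0.1967 = $1,342.80
State tax withheld: $6,826.63 × 0.06 = $409.60
Local income tax: $6,826.63 × 0.013 = $88.75
Medicare tax: $7,521.62 × 0.02 = $150.43
State unemployment insurance (employee share): $7,521.62 × 0.0087 = $65.44
Employee stock purchase plan: $313.43
(Employer's $168.20 toward employee stock purchase plan is not withheld from the employee.)
Total deductions = $338.47 + $356.52 + $1,342.80 + $409.60 + $88.75 + $150.43 + $65.44 + $313.43 = $3,065.44
Net pay = $7,521.62 − $3,065.44 = $4,456.18

$4,456.18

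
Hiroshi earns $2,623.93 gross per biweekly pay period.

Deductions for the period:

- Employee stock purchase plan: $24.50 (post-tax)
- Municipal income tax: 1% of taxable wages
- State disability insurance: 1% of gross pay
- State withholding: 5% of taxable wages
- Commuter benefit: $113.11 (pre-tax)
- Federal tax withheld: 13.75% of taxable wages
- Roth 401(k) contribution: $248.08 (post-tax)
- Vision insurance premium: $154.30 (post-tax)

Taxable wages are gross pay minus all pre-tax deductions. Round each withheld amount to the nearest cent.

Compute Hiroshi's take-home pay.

Commuter benefit: $113.11
Taxable wages = $2,623.93 − $113.11 = $2,510.82
State withholding: $2,510.82 × 0.05 = $125.54
Municipal income tax: $2,510.82 × 0.01 = $25.11
Federal tax withheld: $2,510.82 × 0.1375 = $345.24
State disability insurance: $2,623.93 × 0.01 = $26.24
Vision insurance premium: $154.30
Employee stock purchase plan: $24.50
Roth 401(k) contribution: $248.08
Total deductions = $113.11 + $125.54 + $25.11 + $345.24 + $26.24 + $154.30 + $24.50 + $248.08 = $1,062.12
Net pay = $2,623.93 − $1,062.12 = $1,561.81

$1,561.81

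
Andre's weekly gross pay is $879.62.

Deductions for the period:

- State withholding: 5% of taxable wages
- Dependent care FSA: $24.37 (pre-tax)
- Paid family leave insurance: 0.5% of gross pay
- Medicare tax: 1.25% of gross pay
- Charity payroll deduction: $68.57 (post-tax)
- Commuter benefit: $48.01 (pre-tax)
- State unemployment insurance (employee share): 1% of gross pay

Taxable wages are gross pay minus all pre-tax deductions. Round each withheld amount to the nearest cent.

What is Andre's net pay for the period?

$674.11

Dependent care FSA: $24.37
Commuter benefit: $48.01
Pre-tax total = $24.37 + $48.01 = $72.38
Taxable wages = $879.62 − $72.38 = $807.24
State withholding: $807.24 × 0.05 = $40.36
Medicare tax: $879.62 × 0.0125 = $11.00
Paid family leave insurance: $879.62 × 0.005 = $4.40
State unemployment insurance (employee share): $879.62 × 0.01 = $8.80
Charity payroll deduction: $68.57
Total deductions = $24.37 + $48.01 + $40.36 + $11.00 + $4.40 + $8.80 + $68.57 = $205.51
Net pay = $879.62 − $205.51 = $674.11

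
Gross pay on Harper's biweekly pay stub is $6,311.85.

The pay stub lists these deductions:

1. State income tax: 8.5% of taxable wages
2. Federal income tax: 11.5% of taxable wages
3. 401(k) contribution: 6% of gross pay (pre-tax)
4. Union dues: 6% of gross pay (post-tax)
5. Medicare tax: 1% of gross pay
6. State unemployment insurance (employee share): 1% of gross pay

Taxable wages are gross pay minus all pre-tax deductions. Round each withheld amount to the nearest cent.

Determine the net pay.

$4,241.56

401(k) contribution: $6,311.85 × 0.06 = $378.71
Taxable wages = $6,311.85 − $378.71 = $5,933.14
State income tax: $5,933.14 × 0.085 = $504.32
Federal income tax: $5,933.14 × 0.115 = $682.31
State unemployment insurance (employee share): $6,311.85 × 0.01 = $63.12
Medicare tax: $6,311.85 × 0.01 = $63.12
Union dues: $6,311.85 × 0.06 = $378.71
Total deductions = $378.71 + $504.32 + $682.31 + $63.12 + $63.12 + $378.71 = $2,070.29
Net pay = $6,311.85 − $2,070.29 = $4,241.56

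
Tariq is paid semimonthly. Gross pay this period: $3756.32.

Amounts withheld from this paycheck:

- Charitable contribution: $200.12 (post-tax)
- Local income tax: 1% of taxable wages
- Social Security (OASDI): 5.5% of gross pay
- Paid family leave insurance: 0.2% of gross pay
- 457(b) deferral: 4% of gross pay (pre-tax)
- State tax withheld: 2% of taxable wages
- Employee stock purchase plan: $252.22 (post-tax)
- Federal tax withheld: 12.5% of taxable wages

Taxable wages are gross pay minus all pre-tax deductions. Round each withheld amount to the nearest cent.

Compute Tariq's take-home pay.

$2380.68

457(b) deferral: $3756.32 × 0.04 = $150.25
Taxable wages = $3756.32 − $150.25 = $3606.07
Local income tax: $3606.07 × 0.01 = $36.06
Federal tax withheld: $3606.07 × 0.125 = $450.76
State tax withheld: $3606.07 × 0.02 = $72.12
Social Security (OASDI): $3756.32 × 0.055 = $206.60
Paid family leave insurance: $3756.32 × 0.002 = $7.51
Charitable contribution: $200.12
Employee stock purchase plan: $252.22
Total deductions = $150.25 + $36.06 + $450.76 + $72.12 + $206.60 + $7.51 + $200.12 + $252.22 = $1375.64
Net pay = $3756.32 − $1375.64 = $2380.68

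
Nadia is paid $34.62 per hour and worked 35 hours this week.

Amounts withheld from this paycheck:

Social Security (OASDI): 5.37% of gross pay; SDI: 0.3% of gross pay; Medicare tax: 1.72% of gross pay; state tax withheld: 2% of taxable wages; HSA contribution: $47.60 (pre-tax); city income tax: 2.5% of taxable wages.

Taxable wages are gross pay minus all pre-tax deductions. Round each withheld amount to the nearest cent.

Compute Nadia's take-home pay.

$1,022.17

Gross pay: 35 × $34.62 = $1,211.70
HSA contribution: $47.60
Taxable wages = $1,211.70 − $47.60 = $1,164.10
State tax withheld: $1,164.10 × 0.02 = $23.28
City income tax: $1,164.10 × 0.025 = $29.10
Medicare tax: $1,211.70 × 0.0172 = $20.84
Social Security (OASDI): $1,211.70 × 0.0537 = $65.07
SDI: $1,211.70 × 0.003 = $3.64
Total deductions = $47.60 + $23.28 + $29.10 + $20.84 + $65.07 + $3.64 = $189.53
Net pay = $1,211.70 − $189.53 = $1,022.17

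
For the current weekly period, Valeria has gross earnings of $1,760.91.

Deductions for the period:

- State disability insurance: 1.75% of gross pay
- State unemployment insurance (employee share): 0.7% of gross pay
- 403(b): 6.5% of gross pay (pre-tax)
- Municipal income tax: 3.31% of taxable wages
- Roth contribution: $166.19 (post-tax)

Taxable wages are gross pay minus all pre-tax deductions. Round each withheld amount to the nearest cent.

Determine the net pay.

403(b): $1,760.91 × 0.065 = $114.46
Taxable wages = $1,760.91 − $114.46 = $1,646.45
Municipal income tax: $1,646.45 × 0.0331 = $54.50
State disability insurance: $1,760.91 × 0.0175 = $30.82
State unemployment insurance (employee share): $1,760.91 × 0.007 = $12.33
Roth contribution: $166.19
Total deductions = $114.46 + $54.50 + $30.82 + $12.33 + $166.19 = $378.30
Net pay = $1,760.91 − $378.30 = $1,382.61

$1,382.61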